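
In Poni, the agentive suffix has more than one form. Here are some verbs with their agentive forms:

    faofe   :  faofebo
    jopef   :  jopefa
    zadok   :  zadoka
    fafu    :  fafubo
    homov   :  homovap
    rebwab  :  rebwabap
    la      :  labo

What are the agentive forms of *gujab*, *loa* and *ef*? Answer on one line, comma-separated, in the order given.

The pattern is voicing of the final sound: -a when the stem ends in a voiceless consonant (*jopef*, *zadok*); -ap when the stem ends in a voiced consonant (*homov*, *rebwab*); -bo when the stem ends in a vowel (*faofe*, *fafu*, *la*).
*gujab*: final sound = /b/, a voiced consonant → -ap → *gujabap*.
*loa* — final sound /a/ (a vowel) → -bo → *loabo*.
*ef* — final sound /f/ (a voiceless consonant) → -a → *efa*.

gujabap, loabo, efa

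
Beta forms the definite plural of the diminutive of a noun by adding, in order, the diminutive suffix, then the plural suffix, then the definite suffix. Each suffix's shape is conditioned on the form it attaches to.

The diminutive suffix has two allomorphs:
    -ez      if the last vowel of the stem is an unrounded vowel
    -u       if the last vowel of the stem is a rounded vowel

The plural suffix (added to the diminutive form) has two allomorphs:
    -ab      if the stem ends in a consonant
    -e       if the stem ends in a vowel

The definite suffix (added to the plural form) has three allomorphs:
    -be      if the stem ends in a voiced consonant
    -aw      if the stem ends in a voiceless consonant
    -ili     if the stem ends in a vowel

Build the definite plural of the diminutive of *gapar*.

gaparezabbe

*gapar*: last vowel = /a/, an unrounded vowel → -ez → *gaparez*.
Since the final sound of the diminutive form *gaparez* is /z/ (a consonant), it takes -ab, giving *gaparezab*.
The plural form *gaparezab*: final sound = /b/, a voiced consonant → -be → *gaparezabbe*.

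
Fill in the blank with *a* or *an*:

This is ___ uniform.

The indefinite article is chosen by the initial *sound* of the following word, not its spelling.
*uniform* begins with the sound /juː/ (u pronounced /juː/) — a consonant sound.
So the article is *a*: This is a uniform.

a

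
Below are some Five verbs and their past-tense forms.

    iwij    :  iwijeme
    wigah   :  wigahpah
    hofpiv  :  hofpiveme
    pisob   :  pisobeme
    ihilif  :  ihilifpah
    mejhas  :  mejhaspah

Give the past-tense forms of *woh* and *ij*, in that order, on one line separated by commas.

wohpah, ijeme

Looking at the final consonant of each stem: -pah when the stem ends in a voiceless consonant (*wigah*, *ihilif*, *mejhas*); -eme when the stem ends in a voiced consonant (*iwij*, *hofpiv*, *pisob*).
*woh*: final consonant = /h/, voiceless → -pah → *wohpah*.
Since the final consonant of *ij* is /j/ (voiced), it takes -eme, giving *ijeme*.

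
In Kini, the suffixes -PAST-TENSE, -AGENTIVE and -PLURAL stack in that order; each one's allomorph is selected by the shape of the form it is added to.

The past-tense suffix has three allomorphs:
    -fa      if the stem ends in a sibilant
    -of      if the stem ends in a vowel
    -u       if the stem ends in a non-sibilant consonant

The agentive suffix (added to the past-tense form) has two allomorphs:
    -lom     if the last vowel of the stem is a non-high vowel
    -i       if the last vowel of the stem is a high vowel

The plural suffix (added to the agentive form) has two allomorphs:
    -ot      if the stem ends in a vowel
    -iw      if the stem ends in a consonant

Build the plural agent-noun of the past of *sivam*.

sivamuiot

*sivam*: final sound = /m/, a non-sibilant consonant → -u → *sivamu*.
The past-tense form *sivamu* — last vowel /u/ (a high vowel) → -i → *sivamui*.
The agentive form *sivamui* — final sound /i/ (a vowel) → -ot → *sivamuiot*.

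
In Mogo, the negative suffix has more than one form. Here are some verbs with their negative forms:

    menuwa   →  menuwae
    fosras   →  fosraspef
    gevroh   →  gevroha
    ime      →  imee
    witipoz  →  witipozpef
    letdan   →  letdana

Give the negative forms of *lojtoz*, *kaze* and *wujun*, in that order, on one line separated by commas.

The pattern is sibilance of the final sound: -pef when the stem ends in a sibilant (*fosras*, *witipoz*); -a when the stem ends in a non-sibilant consonant (*gevroh*, *letdan*); -e when the stem ends in a vowel (*menuwa*, *ime*).
The final sound of *lojtoz* is /z/, which is a sibilant, so the suffix is -pef, giving *lojtozpef*.
The final sound of *kaze* is /e/, which is a vowel, so the suffix is -e, giving *kazee*.
*wujun*: final sound = /n/, a non-sibilant consonant → -a → *wujuna*.

lojtozpef, kazee, wujuna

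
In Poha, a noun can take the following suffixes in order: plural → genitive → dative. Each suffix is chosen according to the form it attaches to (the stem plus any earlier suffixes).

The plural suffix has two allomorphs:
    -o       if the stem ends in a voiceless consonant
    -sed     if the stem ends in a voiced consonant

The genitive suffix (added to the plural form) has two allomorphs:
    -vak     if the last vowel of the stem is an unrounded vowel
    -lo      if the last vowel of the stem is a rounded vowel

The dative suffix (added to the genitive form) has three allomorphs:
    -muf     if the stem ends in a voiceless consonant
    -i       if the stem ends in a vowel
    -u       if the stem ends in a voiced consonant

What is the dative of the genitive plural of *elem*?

elemsedvakmuf

Since the final consonant of *elem* is /m/ (voiced), it takes -sed, giving *elemsed*.
The last vowel of the plural form *elemsed* is /e/, which is an unrounded vowel, so the genitive suffix is -vak, giving *elemsedvak*.
The final sound of the genitive form *elemsedvak* is /k/, which is a voiceless consonant, so the dative suffix is -muf, giving *elemsedvakmuf*.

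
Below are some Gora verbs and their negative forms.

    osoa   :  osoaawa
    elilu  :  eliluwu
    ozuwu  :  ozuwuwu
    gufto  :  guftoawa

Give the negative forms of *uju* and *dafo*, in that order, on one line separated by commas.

ujuwu, dafoawa

The suffix is conditioned by the last vowel: -wu when the last vowel of the stem is a high vowel (*elilu*, *ozuwu*); -awa when the last vowel of the stem is a non-high vowel (*osoa*, *gufto*).
The last vowel of *uju* is /u/, which is a high vowel, so the suffix is -wu, giving *ujuwu*.
The last vowel of *dafo* is /o/, which is a non-high vowel, so the suffix is -awa, giving *dafoawa*.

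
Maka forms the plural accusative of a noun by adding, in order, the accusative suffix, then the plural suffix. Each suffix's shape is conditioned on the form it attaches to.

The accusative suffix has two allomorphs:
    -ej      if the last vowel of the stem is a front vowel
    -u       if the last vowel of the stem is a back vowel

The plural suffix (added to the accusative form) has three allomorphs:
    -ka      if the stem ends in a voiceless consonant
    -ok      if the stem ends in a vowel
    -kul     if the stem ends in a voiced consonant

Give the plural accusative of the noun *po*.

pouok

Since the last vowel of *po* is /o/ (a back vowel), it takes -u, giving *pou*.
The accusative form *pou*: final sound = /u/, a vowel → -ok → *pouok*.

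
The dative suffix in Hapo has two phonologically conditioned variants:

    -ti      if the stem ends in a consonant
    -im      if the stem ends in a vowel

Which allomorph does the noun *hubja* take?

Since the final sound of *hubja* is /a/ (a vowel), it takes -im.

-im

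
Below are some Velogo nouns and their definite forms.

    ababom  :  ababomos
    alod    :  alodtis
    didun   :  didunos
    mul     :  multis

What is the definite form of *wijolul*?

wijolultis

Looking at the final consonant of each stem: -os when the stem ends in a nasal (*ababom*, *didun*); -tis when the stem ends in a non-nasal consonant (*alod*, *mul*).
*wijolul*: final consonant = /l/, non-nasal → -tis → *wijolultis*.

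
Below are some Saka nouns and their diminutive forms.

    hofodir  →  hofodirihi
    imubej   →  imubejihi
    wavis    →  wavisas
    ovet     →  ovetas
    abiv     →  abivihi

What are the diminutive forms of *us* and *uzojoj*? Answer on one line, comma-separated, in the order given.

Looking at the final consonant of each stem: -as when the stem ends in a voiceless consonant (*wavis*, *ovet*); -ihi when the stem ends in a voiced consonant (*hofodir*, *imubej*, *abiv*).
The final consonant of *us* is /s/, which is voiceless, so the suffix is -as, giving *usas*.
The final consonant of *uzojoj* is /j/, which is voiced, so the suffix is -ihi, giving *uzojojihi*.

usas, uzojojihi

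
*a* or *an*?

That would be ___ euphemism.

a

The indefinite article is chosen by the initial *sound* of the following word, not its spelling.
*euphemism* begins with the sound /juː/ (eu pronounced /juː/) — a consonant sound.
So the article is *a*: That would be a euphemism.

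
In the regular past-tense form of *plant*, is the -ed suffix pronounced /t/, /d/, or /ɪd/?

The stem *plant* ends in /t/ or /d/.
The -ed suffix is realized as /ɪd/ after /t, d/; as /t/ after other voiceless consonants; and as /d/ after other voiced sounds.
So -ed on *plant* is pronounced /ɪd/.

/ɪd/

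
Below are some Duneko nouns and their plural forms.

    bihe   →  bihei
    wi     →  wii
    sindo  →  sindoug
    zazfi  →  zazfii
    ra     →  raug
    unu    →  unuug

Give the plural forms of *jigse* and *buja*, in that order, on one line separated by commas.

The alternation tracks the last vowel of the stem — -i when the last vowel of the stem is a front vowel (*bihe*, *wi*, *zazfi*); -ug when the last vowel of the stem is a back vowel (*sindo*, *ra*, *unu*).
Since the last vowel of *jigse* is /e/ (a front vowel), it takes -i, giving *jigsei*.
The last vowel of *buja* is /a/, which is a back vowel, so the suffix is -ug, giving *bujaug*.

jigsei, bujaug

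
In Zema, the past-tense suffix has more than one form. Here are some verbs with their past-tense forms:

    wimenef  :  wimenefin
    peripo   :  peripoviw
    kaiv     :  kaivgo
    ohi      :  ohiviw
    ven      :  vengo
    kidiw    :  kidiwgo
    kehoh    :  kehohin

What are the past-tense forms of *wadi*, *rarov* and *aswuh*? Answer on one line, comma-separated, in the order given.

The alternation tracks the final sound of the stem — -in when the stem ends in a voiceless consonant (*wimenef*, *kehoh*); -go when the stem ends in a voiced consonant (*kaiv*, *ven*, *kidiw*); -viw when the stem ends in a vowel (*peripo*, *ohi*).
The final sound of *wadi* is /i/, which is a vowel, so the suffix is -viw, giving *wadiviw*.
*rarov*: final sound = /v/, a voiced consonant → -go → *rarovgo*.
*aswuh*: final sound = /h/, a voiceless consonant → -in → *aswuhin*.

wadiviw, rarovgo, aswuhin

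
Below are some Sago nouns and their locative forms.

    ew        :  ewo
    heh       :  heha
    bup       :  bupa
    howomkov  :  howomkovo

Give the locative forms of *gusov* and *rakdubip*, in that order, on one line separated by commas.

gusovo, rakdubipa

The suffix is conditioned by the final consonant: -a when the stem ends in a voiceless consonant (*heh*, *bup*); -o when the stem ends in a voiced consonant (*ew*, *howomkov*).
Since the final consonant of *gusov* is /v/ (voiced), it takes -o, giving *gusovo*.
*rakdubip*: final consonant = /p/, voiceless → -a → *rakdubipa*.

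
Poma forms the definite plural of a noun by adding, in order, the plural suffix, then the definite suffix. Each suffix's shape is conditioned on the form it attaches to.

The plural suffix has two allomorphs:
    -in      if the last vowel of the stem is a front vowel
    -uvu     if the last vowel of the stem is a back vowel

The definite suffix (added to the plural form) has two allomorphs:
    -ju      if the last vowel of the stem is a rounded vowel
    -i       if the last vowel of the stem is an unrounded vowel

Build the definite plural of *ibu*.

ibuuvuju

Since the last vowel of *ibu* is /u/ (a back vowel), it takes -uvu, giving *ibuuvu*.
The last vowel of the plural form *ibuuvu* is /u/, which is a rounded vowel, so the definite suffix is -ju, giving *ibuuvuju*.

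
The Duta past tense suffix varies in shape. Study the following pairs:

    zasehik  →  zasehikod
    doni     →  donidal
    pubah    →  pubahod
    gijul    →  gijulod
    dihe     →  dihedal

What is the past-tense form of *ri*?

ridal

The pattern is consonant vs. vowel: -od when the stem ends in a consonant (*zasehik*, *pubah*, *gijul*); -dal when the stem ends in a vowel (*doni*, *dihe*).
The final sound of *ri* is /i/, which is a vowel, so the suffix is -dal, giving *ridal*.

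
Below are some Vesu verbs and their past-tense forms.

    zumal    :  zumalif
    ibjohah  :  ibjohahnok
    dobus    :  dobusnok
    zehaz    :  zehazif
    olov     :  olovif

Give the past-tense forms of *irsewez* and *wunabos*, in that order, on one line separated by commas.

irsewezif, wunabosnok

Looking at the final consonant of each stem: -nok when the stem ends in a voiceless consonant (*ibjohah*, *dobus*); -if when the stem ends in a voiced consonant (*zumal*, *zehaz*, *olov*).
*irsewez*: final consonant = /z/, voiced → -if → *irsewezif*.
The final consonant of *wunabos* is /s/, which is voiceless, so the suffix is -nok, giving *wunabosnok*.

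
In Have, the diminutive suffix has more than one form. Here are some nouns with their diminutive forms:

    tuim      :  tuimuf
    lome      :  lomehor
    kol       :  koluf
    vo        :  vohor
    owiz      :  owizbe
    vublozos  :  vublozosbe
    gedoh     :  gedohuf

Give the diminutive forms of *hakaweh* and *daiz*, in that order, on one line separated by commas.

The alternation tracks the final sound of the stem — -be when the stem ends in a sibilant (*owiz*, *vublozos*); -uf when the stem ends in a non-sibilant consonant (*tuim*, *kol*, *gedoh*); -hor when the stem ends in a vowel (*lome*, *vo*).
*hakaweh* — final sound /h/ (a non-sibilant consonant) → -uf → *hakawehuf*.
*daiz*: final sound = /z/, a sibilant → -be → *daizbe*.

hakawehuf, daizbe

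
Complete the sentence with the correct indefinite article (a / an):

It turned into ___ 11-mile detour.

an

The indefinite article is chosen by the initial *sound* of the following word, not its spelling.
The number *11* is spoken "eleven", beginning with /ɪˈlɛvən/ — a vowel sound.
So the article is *an*: It turned into an 11-mile detour.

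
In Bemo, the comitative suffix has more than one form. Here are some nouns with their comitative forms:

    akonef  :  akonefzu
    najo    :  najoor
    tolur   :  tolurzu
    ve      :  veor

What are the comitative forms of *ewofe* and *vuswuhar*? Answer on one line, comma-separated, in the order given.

The pattern is consonant vs. vowel: -zu when the stem ends in a consonant (*akonef*, *tolur*); -or when the stem ends in a vowel (*najo*, *ve*).
*ewofe* — final sound /e/ (a vowel) → -or → *ewofeor*.
The final sound of *vuswuhar* is /r/, which is a consonant, so the suffix is -zu, giving *vuswuharzu*.

ewofeor, vuswuharzu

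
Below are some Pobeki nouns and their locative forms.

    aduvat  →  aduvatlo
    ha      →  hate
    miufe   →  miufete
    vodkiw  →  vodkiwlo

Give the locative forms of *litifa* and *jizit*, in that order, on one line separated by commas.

litifate, jizitlo

The suffix is conditioned by the final sound: -lo when the stem ends in a consonant (*aduvat*, *vodkiw*); -te when the stem ends in a vowel (*ha*, *miufe*).
The final sound of *litifa* is /a/, which is a vowel, so the suffix is -te, giving *litifate*.
Since the final sound of *jizit* is /t/ (a consonant), it takes -lo, giving *jizitlo*.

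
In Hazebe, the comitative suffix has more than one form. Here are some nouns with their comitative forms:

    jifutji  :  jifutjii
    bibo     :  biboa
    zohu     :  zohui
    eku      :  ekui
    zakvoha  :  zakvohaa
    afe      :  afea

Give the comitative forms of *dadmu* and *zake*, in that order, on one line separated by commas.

The alternation tracks the last vowel of the stem — -i when the last vowel of the stem is a high vowel (*jifutji*, *zohu*, *eku*); -a when the last vowel of the stem is a non-high vowel (*bibo*, *zakvoha*, *afe*).
*dadmu* — last vowel /u/ (a high vowel) → -i → *dadmui*.
*zake*: last vowel = /e/, a non-high vowel → -a → *zakea*.

dadmui, zakea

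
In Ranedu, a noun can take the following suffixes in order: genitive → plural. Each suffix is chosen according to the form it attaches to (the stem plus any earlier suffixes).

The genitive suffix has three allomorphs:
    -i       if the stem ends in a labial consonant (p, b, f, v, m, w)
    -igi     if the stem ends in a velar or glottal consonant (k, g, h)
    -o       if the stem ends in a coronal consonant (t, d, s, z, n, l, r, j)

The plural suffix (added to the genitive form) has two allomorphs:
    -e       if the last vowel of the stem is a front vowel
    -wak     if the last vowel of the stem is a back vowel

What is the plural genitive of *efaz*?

efazowak

*efaz*: final consonant = /z/, coronal → -o → *efazo*.
The last vowel of the genitive form *efazo* is /o/, which is a back vowel, so the plural suffix is -wak, giving *efazowak*.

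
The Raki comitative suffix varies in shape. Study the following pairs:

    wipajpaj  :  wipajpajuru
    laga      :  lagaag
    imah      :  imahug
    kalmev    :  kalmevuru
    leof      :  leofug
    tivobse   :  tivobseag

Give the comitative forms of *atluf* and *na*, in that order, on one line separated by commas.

atlufug, naag

The alternation tracks the final sound of the stem — -ug when the stem ends in a voiceless consonant (*imah*, *leof*); -uru when the stem ends in a voiced consonant (*wipajpaj*, *kalmev*); -ag when the stem ends in a vowel (*laga*, *tivobse*).
*atluf*: final sound = /f/, a voiceless consonant → -ug → *atlufug*.
*na*: final sound = /a/, a vowel → -ag → *naag*.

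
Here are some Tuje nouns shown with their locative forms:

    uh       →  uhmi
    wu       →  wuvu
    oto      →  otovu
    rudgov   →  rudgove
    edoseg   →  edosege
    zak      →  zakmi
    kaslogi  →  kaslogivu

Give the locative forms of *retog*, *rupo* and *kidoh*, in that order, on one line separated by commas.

The pattern is voicing of the final sound: -mi when the stem ends in a voiceless consonant (*uh*, *zak*); -e when the stem ends in a voiced consonant (*rudgov*, *edoseg*); -vu when the stem ends in a vowel (*wu*, *oto*, *kaslogi*).
*retog* — final sound /g/ (a voiced consonant) → -e → *retoge*.
Since the final sound of *rupo* is /o/ (a vowel), it takes -vu, giving *rupovu*.
*kidoh* — final sound /h/ (a voiceless consonant) → -mi → *kidohmi*.

retoge, rupovu, kidohmi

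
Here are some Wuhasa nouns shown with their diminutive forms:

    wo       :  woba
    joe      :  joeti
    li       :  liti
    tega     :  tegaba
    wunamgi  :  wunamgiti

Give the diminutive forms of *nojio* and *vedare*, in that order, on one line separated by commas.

nojioba, vedareti

The pattern is front/back vowel harmony: -ti when the last vowel of the stem is a front vowel (*joe*, *li*, *wunamgi*); -ba when the last vowel of the stem is a back vowel (*wo*, *tega*).
Since the last vowel of *nojio* is /o/ (a back vowel), it takes -ba, giving *nojioba*.
*vedare*: last vowel = /e/, a front vowel → -ti → *vedareti*.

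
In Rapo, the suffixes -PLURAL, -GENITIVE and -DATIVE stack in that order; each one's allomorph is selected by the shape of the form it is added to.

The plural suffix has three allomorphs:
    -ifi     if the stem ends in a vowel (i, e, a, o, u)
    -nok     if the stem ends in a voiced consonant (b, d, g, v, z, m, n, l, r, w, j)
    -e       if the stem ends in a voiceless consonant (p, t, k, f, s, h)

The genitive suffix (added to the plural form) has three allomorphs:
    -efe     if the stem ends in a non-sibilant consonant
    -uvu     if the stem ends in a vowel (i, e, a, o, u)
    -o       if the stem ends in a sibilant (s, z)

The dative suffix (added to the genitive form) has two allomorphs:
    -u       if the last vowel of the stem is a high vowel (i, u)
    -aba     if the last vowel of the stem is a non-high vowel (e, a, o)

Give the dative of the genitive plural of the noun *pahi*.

The final sound of *pahi* is /i/, which is a vowel, so the plural suffix is -ifi, giving *pahiifi*.
The final sound of the plural form *pahiifi* is /i/, which is a vowel, so the genitive suffix is -uvu, giving *pahiifiuvu*.
The genitive form *pahiifiuvu*: last vowel = /u/, a high vowel → -u → *pahiifiuvuu*.

pahiifiuvuu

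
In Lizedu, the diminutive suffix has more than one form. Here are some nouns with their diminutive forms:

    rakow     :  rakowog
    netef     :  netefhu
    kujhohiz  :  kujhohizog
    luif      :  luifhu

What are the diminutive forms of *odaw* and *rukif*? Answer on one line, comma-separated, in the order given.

Looking at the final consonant of each stem: -hu when the stem ends in a voiceless consonant (*netef*, *luif*); -og when the stem ends in a voiced consonant (*rakow*, *kujhohiz*).
The final consonant of *odaw* is /w/, which is voiced, so the suffix is -og, giving *odawog*.
*rukif* — final consonant /f/ (voiceless) → -hu → *rukifhu*.

odawog, rukifhu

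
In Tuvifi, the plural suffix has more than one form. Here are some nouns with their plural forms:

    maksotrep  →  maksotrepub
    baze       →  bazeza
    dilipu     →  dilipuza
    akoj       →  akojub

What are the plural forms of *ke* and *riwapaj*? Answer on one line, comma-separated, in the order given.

The alternation tracks the final sound of the stem — -ub when the stem ends in a consonant (*maksotrep*, *akoj*); -za when the stem ends in a vowel (*baze*, *dilipu*).
*ke*: final sound = /e/, a vowel → -za → *keza*.
*riwapaj*: final sound = /j/, a consonant → -ub → *riwapajub*.

keza, riwapajub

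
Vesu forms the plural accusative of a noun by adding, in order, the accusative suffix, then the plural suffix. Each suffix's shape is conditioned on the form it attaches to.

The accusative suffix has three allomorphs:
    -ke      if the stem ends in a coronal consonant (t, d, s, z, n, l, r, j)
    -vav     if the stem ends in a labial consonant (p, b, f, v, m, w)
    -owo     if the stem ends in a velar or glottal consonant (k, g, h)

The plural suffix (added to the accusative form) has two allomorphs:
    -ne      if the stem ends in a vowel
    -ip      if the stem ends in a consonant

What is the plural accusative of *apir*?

apirkene

Since the final consonant of *apir* is /r/ (coronal), it takes -ke, giving *apirke*.
Since the final sound of the accusative form *apirke* is /e/ (a vowel), it takes -ne, giving *apirkene*.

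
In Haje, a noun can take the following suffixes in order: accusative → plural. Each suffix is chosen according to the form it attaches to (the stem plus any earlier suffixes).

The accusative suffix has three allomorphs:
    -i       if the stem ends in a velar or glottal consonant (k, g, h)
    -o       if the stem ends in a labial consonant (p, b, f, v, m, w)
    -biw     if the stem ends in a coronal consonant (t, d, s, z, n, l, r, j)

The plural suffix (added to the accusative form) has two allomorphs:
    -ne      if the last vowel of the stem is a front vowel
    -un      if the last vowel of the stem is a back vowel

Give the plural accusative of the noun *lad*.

ladbiwne

*lad* — final consonant /d/ (coronal) → -biw → *ladbiw*.
The accusative form *ladbiw* — last vowel /i/ (a front vowel) → -ne → *ladbiwne*.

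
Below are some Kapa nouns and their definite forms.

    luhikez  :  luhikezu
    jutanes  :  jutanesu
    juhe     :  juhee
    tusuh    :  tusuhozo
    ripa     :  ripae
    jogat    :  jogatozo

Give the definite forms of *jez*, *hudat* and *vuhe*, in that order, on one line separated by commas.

The suffix is conditioned by the final sound: -u when the stem ends in a sibilant (*luhikez*, *jutanes*); -ozo when the stem ends in a non-sibilant consonant (*tusuh*, *jogat*); -e when the stem ends in a vowel (*juhe*, *ripa*).
Since the final sound of *jez* is /z/ (a sibilant), it takes -u, giving *jezu*.
The final sound of *hudat* is /t/, which is a non-sibilant consonant, so the suffix is -ozo, giving *hudatozo*.
*vuhe* — final sound /e/ (a vowel) → -e → *vuhee*.

jezu, hudatozo, vuhee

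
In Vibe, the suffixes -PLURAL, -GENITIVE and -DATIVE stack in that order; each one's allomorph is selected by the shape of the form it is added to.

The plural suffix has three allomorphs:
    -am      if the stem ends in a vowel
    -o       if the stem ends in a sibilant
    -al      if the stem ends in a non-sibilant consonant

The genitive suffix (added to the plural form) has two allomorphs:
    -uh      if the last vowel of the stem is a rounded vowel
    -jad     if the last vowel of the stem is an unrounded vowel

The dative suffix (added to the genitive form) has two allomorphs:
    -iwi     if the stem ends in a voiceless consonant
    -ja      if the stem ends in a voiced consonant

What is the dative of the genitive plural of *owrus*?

owrusouhiwi

*owrus*: final sound = /s/, a sibilant → -o → *owruso*.
The last vowel of the plural form *owruso* is /o/, which is a rounded vowel, so the genitive suffix is -uh, giving *owrusouh*.
The genitive form *owrusouh*: final consonant = /h/, voiceless → -iwi → *owrusouhiwi*.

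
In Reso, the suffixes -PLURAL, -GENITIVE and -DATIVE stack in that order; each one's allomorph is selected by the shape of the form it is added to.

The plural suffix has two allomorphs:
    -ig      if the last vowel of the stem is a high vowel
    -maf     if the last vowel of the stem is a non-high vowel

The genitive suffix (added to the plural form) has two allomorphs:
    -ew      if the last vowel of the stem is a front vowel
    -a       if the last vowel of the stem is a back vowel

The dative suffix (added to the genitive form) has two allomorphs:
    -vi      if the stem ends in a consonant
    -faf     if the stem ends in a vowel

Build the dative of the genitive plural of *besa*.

Since the last vowel of *besa* is /a/ (a non-high vowel), it takes -maf, giving *besamaf*.
Since the last vowel of the plural form *besamaf* is /a/ (a back vowel), it takes -a, giving *besamafa*.
Since the final sound of the genitive form *besamafa* is /a/ (a vowel), it takes -faf, giving *besamafafaf*.

besamafafaf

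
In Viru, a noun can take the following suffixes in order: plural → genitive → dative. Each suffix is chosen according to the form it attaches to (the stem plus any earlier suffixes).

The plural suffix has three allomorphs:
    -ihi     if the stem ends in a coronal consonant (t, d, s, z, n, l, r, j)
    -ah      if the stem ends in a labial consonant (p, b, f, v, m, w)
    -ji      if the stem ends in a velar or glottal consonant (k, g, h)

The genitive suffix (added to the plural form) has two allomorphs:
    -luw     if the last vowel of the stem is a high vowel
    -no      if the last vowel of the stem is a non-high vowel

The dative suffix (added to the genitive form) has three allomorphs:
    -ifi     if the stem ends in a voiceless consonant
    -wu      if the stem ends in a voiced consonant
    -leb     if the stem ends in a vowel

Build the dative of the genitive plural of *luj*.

The final consonant of *luj* is /j/, which is coronal, so the plural suffix is -ihi, giving *lujihi*.
The plural form *lujihi*: last vowel = /i/, a high vowel → -luw → *lujihiluw*.
The genitive form *lujihiluw*: final sound = /w/, a voiced consonant → -wu → *lujihiluwwu*.

lujihiluwwu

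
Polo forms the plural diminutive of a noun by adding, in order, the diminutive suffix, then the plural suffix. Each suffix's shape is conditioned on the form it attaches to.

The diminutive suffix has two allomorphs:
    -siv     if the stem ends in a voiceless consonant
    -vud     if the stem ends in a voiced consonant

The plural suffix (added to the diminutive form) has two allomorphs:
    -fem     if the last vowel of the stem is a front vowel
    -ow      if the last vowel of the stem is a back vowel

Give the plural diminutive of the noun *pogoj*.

*pogoj*: final consonant = /j/, voiced → -vud → *pogojvud*.
The diminutive form *pogojvud*: last vowel = /u/, a back vowel → -ow → *pogojvudow*.

pogojvudow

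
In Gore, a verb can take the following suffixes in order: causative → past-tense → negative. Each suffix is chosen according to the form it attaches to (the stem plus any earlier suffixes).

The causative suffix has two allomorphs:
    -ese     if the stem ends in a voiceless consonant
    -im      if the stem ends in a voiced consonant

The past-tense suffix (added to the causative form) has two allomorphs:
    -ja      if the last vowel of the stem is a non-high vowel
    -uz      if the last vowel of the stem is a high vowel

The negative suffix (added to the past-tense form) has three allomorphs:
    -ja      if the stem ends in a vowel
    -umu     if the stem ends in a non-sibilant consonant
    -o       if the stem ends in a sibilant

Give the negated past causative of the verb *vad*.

*vad* — final consonant /d/ (voiced) → -im → *vadim*.
The causative form *vadim*: last vowel = /i/, a high vowel → -uz → *vadimuz*.
The past-tense form *vadimuz*: final sound = /z/, a sibilant → -o → *vadimuzo*.

vadimuzo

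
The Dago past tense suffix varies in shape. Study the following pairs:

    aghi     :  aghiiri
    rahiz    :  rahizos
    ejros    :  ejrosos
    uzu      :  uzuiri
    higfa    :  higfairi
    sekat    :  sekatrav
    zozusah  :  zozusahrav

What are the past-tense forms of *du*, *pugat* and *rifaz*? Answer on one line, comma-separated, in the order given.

Looking at the final sound of each stem: -os when the stem ends in a sibilant (*rahiz*, *ejros*); -rav when the stem ends in a non-sibilant consonant (*sekat*, *zozusah*); -iri when the stem ends in a vowel (*aghi*, *uzu*, *higfa*).
The final sound of *du* is /u/, which is a vowel, so the suffix is -iri, giving *duiri*.
The final sound of *pugat* is /t/, which is a non-sibilant consonant, so the suffix is -rav, giving *pugatrav*.
The final sound of *rifaz* is /z/, which is a sibilant, so the suffix is -os, giving *rifazos*.

duiri, pugatrav, rifazos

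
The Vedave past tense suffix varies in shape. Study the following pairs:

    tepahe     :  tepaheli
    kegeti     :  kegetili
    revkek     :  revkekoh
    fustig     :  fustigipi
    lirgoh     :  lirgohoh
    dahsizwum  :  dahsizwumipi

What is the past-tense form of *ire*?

The suffix is conditioned by the final sound: -oh when the stem ends in a voiceless consonant (*revkek*, *lirgoh*); -ipi when the stem ends in a voiced consonant (*fustig*, *dahsizwum*); -li when the stem ends in a vowel (*tepahe*, *kegeti*).
*ire* — final sound /e/ (a vowel) → -li → *ireli*.

ireli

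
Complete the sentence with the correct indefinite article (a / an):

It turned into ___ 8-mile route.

The indefinite article is chosen by the initial *sound* of the following word, not its spelling.
The number *8* is spoken "eight", beginning with /eɪt/ — a vowel sound.
So the article is *an*: It turned into an 8-mile route.

an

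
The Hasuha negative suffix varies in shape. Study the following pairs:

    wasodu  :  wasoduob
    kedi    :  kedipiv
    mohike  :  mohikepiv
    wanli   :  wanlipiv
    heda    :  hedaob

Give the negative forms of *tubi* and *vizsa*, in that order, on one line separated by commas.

tubipiv, vizsaob

The pattern is front/back vowel harmony: -piv when the last vowel of the stem is a front vowel (*kedi*, *mohike*, *wanli*); -ob when the last vowel of the stem is a back vowel (*wasodu*, *heda*).
Since the last vowel of *tubi* is /i/ (a front vowel), it takes -piv, giving *tubipiv*.
Since the last vowel of *vizsa* is /a/ (a back vowel), it takes -ob, giving *vizsaob*.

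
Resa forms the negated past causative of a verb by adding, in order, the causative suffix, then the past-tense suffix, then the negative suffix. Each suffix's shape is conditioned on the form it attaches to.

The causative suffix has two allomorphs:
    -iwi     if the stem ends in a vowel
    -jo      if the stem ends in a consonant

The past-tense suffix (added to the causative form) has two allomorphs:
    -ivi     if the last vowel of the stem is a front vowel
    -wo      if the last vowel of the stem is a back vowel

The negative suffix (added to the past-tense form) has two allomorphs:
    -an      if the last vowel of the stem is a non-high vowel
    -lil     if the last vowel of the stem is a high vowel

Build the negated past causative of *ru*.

ruiwiivilil

*ru* — final sound /u/ (a vowel) → -iwi → *ruiwi*.
The causative form *ruiwi*: last vowel = /i/, a front vowel → -ivi → *ruiwiivi*.
The past-tense form *ruiwiivi* — last vowel /i/ (a high vowel) → -lil → *ruiwiivilil*.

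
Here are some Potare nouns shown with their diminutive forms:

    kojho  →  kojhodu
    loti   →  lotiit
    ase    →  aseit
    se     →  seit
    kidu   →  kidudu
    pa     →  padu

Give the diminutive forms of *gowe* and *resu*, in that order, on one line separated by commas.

The suffix is conditioned by the last vowel: -it when the last vowel of the stem is a front vowel (*loti*, *ase*, *se*); -du when the last vowel of the stem is a back vowel (*kojho*, *kidu*, *pa*).
The last vowel of *gowe* is /e/, which is a front vowel, so the suffix is -it, giving *goweit*.
The last vowel of *resu* is /u/, which is a back vowel, so the suffix is -du, giving *resudu*.

goweit, resudu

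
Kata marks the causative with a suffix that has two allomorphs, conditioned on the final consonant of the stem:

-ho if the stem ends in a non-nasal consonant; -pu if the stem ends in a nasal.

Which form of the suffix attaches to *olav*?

-ho

The final consonant of *olav* is /v/, which is non-nasal, so the suffix is -ho.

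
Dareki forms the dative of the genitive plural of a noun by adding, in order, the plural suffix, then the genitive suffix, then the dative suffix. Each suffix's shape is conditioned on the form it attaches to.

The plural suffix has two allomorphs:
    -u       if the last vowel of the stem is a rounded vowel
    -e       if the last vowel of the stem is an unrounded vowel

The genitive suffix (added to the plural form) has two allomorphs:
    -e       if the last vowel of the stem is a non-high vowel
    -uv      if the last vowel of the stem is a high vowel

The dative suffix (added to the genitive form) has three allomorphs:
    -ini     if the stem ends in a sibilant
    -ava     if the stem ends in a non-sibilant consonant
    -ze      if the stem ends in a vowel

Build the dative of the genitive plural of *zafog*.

*zafog* — last vowel /o/ (a rounded vowel) → -u → *zafogu*.
Since the last vowel of the plural form *zafogu* is /u/ (a high vowel), it takes -uv, giving *zafoguuv*.
Since the final sound of the genitive form *zafoguuv* is /v/ (a non-sibilant consonant), it takes -ava, giving *zafoguuvava*.

zafoguuvava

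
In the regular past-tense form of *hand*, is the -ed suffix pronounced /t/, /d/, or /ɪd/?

The stem *hand* ends in /t/ or /d/.
The -ed suffix is realized as /ɪd/ after /t, d/; as /t/ after other voiceless consonants; and as /d/ after other voiced sounds.
So -ed on *hand* is pronounced /ɪd/.

/ɪd/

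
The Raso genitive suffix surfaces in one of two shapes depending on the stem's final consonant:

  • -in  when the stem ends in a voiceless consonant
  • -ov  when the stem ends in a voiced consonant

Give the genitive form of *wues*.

wuesin

*wues* — final consonant /s/ (voiceless) → -in → *wuesin*.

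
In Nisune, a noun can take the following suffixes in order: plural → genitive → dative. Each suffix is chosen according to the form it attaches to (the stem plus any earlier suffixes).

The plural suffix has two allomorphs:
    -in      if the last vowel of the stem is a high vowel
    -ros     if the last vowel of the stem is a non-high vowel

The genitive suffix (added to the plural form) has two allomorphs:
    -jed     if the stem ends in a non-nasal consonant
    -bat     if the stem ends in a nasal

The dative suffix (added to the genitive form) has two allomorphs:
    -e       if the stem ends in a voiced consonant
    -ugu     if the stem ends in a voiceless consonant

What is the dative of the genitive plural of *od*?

odrosjede

*od* — last vowel /o/ (a non-high vowel) → -ros → *odros*.
The plural form *odros*: final consonant = /s/, non-nasal → -jed → *odrosjed*.
The final consonant of the genitive form *odrosjed* is /d/, which is voiced, so the dative suffix is -e, giving *odrosjede*.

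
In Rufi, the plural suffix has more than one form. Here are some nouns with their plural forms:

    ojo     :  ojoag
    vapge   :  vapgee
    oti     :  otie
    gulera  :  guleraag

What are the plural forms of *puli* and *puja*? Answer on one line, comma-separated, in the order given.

pulie, pujaag

The suffix is conditioned by the last vowel: -e when the last vowel of the stem is a front vowel (*vapge*, *oti*); -ag when the last vowel of the stem is a back vowel (*ojo*, *gulera*).
Since the last vowel of *puli* is /i/ (a front vowel), it takes -e, giving *pulie*.
Since the last vowel of *puja* is /a/ (a back vowel), it takes -ag, giving *pujaag*.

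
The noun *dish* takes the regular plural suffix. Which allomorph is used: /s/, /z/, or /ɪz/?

The stem *dish* ends in a sibilant (/s, z, ʃ, ʒ, tʃ, dʒ/).
The plural suffix surfaces as /ɪz/ after sibilants, /s/ after other voiceless consonants, and /z/ after other voiced sounds.
So the plural -s on *dish* is pronounced /ɪz/.

/ɪz/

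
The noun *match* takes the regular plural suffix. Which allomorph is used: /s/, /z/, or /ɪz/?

The stem *match* ends in a sibilant (/s, z, ʃ, ʒ, tʃ, dʒ/).
The plural suffix surfaces as /ɪz/ after sibilants, /s/ after other voiceless consonants, and /z/ after other voiced sounds.
So the plural -s on *match* is pronounced /ɪz/.

/ɪz/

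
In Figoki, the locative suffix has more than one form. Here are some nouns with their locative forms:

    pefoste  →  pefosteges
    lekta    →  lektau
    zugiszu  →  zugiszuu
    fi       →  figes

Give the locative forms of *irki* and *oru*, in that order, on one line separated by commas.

irkiges, oruu

The pattern is front/back vowel harmony: -ges when the last vowel of the stem is a front vowel (*pefoste*, *fi*); -u when the last vowel of the stem is a back vowel (*lekta*, *zugiszu*).
Since the last vowel of *irki* is /i/ (a front vowel), it takes -ges, giving *irkiges*.
*oru* — last vowel /u/ (a back vowel) → -u → *oruu*.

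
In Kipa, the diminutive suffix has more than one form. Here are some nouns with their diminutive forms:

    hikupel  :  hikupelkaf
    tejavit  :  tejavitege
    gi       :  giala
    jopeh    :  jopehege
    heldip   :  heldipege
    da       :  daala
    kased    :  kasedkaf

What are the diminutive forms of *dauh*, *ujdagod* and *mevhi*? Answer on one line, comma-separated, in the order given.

The suffix is conditioned by the final sound: -ege when the stem ends in a voiceless consonant (*tejavit*, *jopeh*, *heldip*); -kaf when the stem ends in a voiced consonant (*hikupel*, *kased*); -ala when the stem ends in a vowel (*gi*, *da*).
*dauh*: final sound = /h/, a voiceless consonant → -ege → *dauhege*.
*ujdagod*: final sound = /d/, a voiced consonant → -kaf → *ujdagodkaf*.
Since the final sound of *mevhi* is /i/ (a vowel), it takes -ala, giving *mevhiala*.

dauhege, ujdagodkaf, mevhiala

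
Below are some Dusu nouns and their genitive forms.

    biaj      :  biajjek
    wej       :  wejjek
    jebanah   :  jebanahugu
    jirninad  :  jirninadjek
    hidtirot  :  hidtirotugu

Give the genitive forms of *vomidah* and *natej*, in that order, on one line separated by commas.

vomidahugu, natejjek

The pattern is voicing of the final consonant: -ugu when the stem ends in a voiceless consonant (*jebanah*, *hidtirot*); -jek when the stem ends in a voiced consonant (*biaj*, *wej*, *jirninad*).
*vomidah* — final consonant /h/ (voiceless) → -ugu → *vomidahugu*.
The final consonant of *natej* is /j/, which is voiced, so the suffix is -jek, giving *natejjek*.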